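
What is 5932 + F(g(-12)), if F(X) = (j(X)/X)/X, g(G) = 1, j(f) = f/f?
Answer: 5933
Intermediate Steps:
j(f) = 1
F(X) = X⁻² (F(X) = (1/X)/X = 1/(X*X) = X⁻²)
5932 + F(g(-12)) = 5932 + 1⁻² = 5932 + 1 = 5933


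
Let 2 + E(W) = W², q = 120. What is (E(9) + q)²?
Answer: 39601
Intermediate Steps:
E(W) = -2 + W²
(E(9) + q)² = ((-2 + 9²) + 120)² = ((-2 + 81) + 120)² = (79 + 120)² = 199² = 39601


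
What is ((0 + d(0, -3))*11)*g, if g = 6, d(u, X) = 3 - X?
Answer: 396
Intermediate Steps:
((0 + d(0, -3))*11)*g = ((0 + (3 - 1*(-3)))*11)*6 = ((0 + (3 + 3))*11)*6 = ((0 + 6)*11)*6 = (6*11)*6 = 66*6 = 396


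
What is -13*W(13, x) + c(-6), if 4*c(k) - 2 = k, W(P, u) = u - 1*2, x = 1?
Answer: 12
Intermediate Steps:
W(P, u) = -2 + u (W(P, u) = u - 2 = -2 + u)
c(k) = 1/2 + k/4
-13*W(13, x) + c(-6) = -13*(-2 + 1) + (1/2 + (1/4)*(-6)) = -13*(-1) + (1/2 - 3/2) = 13 - 1 = 12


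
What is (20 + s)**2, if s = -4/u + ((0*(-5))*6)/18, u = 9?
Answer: 30976/81 ≈ 382.42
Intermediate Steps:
s = -4/9 (s = -4/9 + ((0*(-5))*6)/18 = -4*1/9 + (0*6)*(1/18) = -4/9 + 0*(1/18) = -4/9 + 0 = -4/9 ≈ -0.44444)
(20 + s)**2 = (20 - 4/9)**2 = (176/9)**2 = 30976/81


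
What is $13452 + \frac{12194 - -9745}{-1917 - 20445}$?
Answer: $\frac{100263895}{7454} \approx 13451.0$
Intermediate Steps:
$13452 + \frac{12194 - -9745}{-1917 - 20445} = 13452 + \frac{12194 + \left(-1331 + 11076\right)}{-22362} = 13452 + \left(12194 + 9745\right) \left(- \frac{1}{22362}\right) = 13452 + 21939 \left(- \frac{1}{22362}\right) = 13452 - \frac{7313}{7454} = \frac{100263895}{7454}$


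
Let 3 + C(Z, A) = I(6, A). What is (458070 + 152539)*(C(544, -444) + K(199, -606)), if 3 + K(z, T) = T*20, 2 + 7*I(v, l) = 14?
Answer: -51822385830/7 ≈ -7.4032e+9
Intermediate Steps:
I(v, l) = 12/7 (I(v, l) = -2/7 + (⅐)*14 = -2/7 + 2 = 12/7)
C(Z, A) = -9/7 (C(Z, A) = -3 + 12/7 = -9/7)
K(z, T) = -3 + 20*T (K(z, T) = -3 + T*20 = -3 + 20*T)
(458070 + 152539)*(C(544, -444) + K(199, -606)) = (458070 + 152539)*(-9/7 + (-3 + 20*(-606))) = 610609*(-9/7 + (-3 - 12120)) = 610609*(-9/7 - 12123) = 610609*(-84870/7) = -51822385830/7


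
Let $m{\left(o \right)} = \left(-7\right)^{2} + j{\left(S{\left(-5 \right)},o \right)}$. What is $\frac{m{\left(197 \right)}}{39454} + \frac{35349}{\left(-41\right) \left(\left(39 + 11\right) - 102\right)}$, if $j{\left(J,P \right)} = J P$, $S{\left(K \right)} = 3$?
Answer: $\frac{698011963}{42057964} \approx 16.596$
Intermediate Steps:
$m{\left(o \right)} = 49 + 3 o$ ($m{\left(o \right)} = \left(-7\right)^{2} + 3 o = 49 + 3 o$)
$\frac{m{\left(197 \right)}}{39454} + \frac{35349}{\left(-41\right) \left(\left(39 + 11\right) - 102\right)} = \frac{49 + 3 \cdot 197}{39454} + \frac{35349}{\left(-41\right) \left(\left(39 + 11\right) - 102\right)} = \left(49 + 591\right) \frac{1}{39454} + \frac{35349}{\left(-41\right) \left(50 - 102\right)} = 640 \cdot \frac{1}{39454} + \frac{35349}{\left(-41\right) \left(-52\right)} = \frac{320}{19727} + \frac{35349}{2132} = \frac{698011963}{42057964}$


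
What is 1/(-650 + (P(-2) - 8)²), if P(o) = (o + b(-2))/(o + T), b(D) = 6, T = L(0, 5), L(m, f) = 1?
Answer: -1/506 ≈ -0.0019763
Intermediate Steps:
T = 1
P(o) = (6 + o)/(1 + o) (P(o) = (o + 6)/(o + 1) = (6 + o)/(1 + o))
1/(-650 + (P(-2) - 8)²) = 1/(-650 + ((6 - 2)/(1 - 2) - 8)²) = 1/(-650 + (4/(-1) - 8)²) = 1/(-650 + (-1*4 - 8)²) = 1/(-650 + (-4 - 8)²) = 1/(-650 + (-12)²) = 1/(-650 + 144) = 1/(-506) = -1/506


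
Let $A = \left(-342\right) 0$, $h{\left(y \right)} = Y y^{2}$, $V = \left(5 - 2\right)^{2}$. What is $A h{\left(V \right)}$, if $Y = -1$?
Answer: $0$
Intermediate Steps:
$V = 9$ ($V = 3^{2} = 9$)
$h{\left(y \right)} = - y^{2}$
$A = 0$
$A h{\left(V \right)} = 0 \left(- 9^{2}\right) = 0 \left(\left(-1\right) 81\right) = 0 \left(-81\right) = 0$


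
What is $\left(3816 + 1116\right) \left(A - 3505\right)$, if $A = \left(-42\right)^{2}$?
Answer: $-8586612$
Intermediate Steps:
$A = 1764$
$\left(3816 + 1116\right) \left(A - 3505\right) = \left(3816 + 1116\right) \left(1764 - 3505\right) = 4932 \left(-1741\right) = -8586612$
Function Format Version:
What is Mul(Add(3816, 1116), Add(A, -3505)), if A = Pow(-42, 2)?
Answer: -8586612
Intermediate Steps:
A = 1764
Mul(Add(3816, 1116), Add(A, -3505)) = Mul(Add(3816, 1116), Add(1764, -3505)) = Mul(4932, -1741) = -8586612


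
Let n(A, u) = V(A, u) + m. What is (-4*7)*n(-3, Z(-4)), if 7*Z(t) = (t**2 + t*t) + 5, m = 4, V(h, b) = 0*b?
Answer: -112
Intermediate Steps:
V(h, b) = 0
Z(t) = 5/7 + 2*t**2/7 (Z(t) = ((t**2 + t*t) + 5)/7 = ((t**2 + t**2) + 5)/7 = (2*t**2 + 5)/7 = (5 + 2*t**2)/7 = 5/7 + 2*t**2/7)
n(A, u) = 4 (n(A, u) = 0 + 4 = 4)
(-4*7)*n(-3, Z(-4)) = -4*7*4 = -28*4 = -112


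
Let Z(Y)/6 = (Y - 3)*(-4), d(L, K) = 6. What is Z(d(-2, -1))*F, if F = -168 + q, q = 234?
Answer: -4752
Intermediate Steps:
F = 66 (F = -168 + 234 = 66)
Z(Y) = 72 - 24*Y (Z(Y) = 6*((Y - 3)*(-4)) = 6*((-3 + Y)*(-4)) = 6*(12 - 4*Y) = 72 - 24*Y)
Z(d(-2, -1))*F = (72 - 24*6)*66 = (72 - 144)*66 = -72*66 = -4752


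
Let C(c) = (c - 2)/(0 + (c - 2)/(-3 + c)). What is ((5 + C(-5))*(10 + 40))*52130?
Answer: -7819500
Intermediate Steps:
C(c) = -3 + c (C(c) = (-2 + c)/(0 + (-2 + c)/(-3 + c)) = (-2 + c)/(((-2 + c)/(-3 + c))) = (-2 + c)*((-3 + c)/(-2 + c)) = -3 + c)
((5 + C(-5))*(10 + 40))*52130 = ((5 + (-3 - 5))*(10 + 40))*52130 = ((5 - 8)*50)*52130 = -3*50*52130 = -150*52130 = -7819500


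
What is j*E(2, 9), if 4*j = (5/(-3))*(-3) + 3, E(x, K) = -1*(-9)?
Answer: 18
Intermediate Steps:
E(x, K) = 9
j = 2 (j = ((5/(-3))*(-3) + 3)/4 = ((5*(-⅓))*(-3) + 3)/4 = (-5/3*(-3) + 3)/4 = (5 + 3)/4 = (¼)*8 = 2)
j*E(2, 9) = 2*9 = 18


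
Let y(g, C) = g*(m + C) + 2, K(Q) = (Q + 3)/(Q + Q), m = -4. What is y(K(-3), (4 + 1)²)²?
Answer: 4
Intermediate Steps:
K(Q) = (3 + Q)/(2*Q) (K(Q) = (3 + Q)/((2*Q)) = (3 + Q)*(1/(2*Q)) = (3 + Q)/(2*Q))
y(g, C) = 2 + g*(-4 + C) (y(g, C) = g*(-4 + C) + 2 = 2 + g*(-4 + C))
y(K(-3), (4 + 1)²)² = (2 - 2*(3 - 3)/(-3) + (4 + 1)²*((½)*(3 - 3)/(-3)))² = (2 - 2*(-1)*0/3 + 5²*((½)*(-⅓)*0))² = (2 - 4*0 + 25*0)² = (2 + 0 + 0)² = 2² = 4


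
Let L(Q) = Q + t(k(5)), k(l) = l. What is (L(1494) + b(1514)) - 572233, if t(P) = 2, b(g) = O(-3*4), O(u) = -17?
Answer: -570754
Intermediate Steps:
b(g) = -17
L(Q) = 2 + Q (L(Q) = Q + 2 = 2 + Q)
(L(1494) + b(1514)) - 572233 = ((2 + 1494) - 17) - 572233 = (1496 - 17) - 572233 = 1479 - 572233 = -570754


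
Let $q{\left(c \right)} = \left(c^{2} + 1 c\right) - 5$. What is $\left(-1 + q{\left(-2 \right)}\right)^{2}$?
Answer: $16$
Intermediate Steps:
$q{\left(c \right)} = -5 + c + c^{2}$ ($q{\left(c \right)} = \left(c^{2} + c\right) - 5 = \left(c + c^{2}\right) - 5 = -5 + c + c^{2}$)
$\left(-1 + q{\left(-2 \right)}\right)^{2} = \left(-1 - \left(7 - 4\right)\right)^{2} = \left(-1 - 3\right)^{2} = \left(-4\right)^{2} = 16$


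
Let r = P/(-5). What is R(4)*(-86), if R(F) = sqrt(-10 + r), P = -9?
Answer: -86*I*sqrt(205)/5 ≈ -246.27*I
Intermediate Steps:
r = 9/5 (r = -9/(-5) = -9*(-1/5) = 9/5 ≈ 1.8000)
R(F) = I*sqrt(205)/5 (R(F) = sqrt(-10 + 9/5) = sqrt(-41/5) = I*sqrt(205)/5)
R(4)*(-86) = (I*sqrt(205)/5)*(-86) = -86*I*sqrt(205)/5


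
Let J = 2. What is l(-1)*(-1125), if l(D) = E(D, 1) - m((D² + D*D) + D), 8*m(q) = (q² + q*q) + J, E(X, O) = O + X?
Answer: 1125/2 ≈ 562.50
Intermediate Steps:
m(q) = ¼ + q²/4 (m(q) = ((q² + q*q) + 2)/8 = ((q² + q²) + 2)/8 = (2*q² + 2)/8 = (2 + 2*q²)/8 = ¼ + q²/4)
l(D) = ¾ + D - (D + 2*D²)²/4 (l(D) = (1 + D) - (¼ + ((D² + D*D) + D)²/4) = (1 + D) - (¼ + ((D² + D²) + D)²/4) = (1 + D) - (¼ + (2*D² + D)²/4) = (1 + D) - (¼ + (D + 2*D²)²/4) = (1 + D) + (-¼ - (D + 2*D²)²/4) = ¾ + D - (D + 2*D²)²/4)
l(-1)*(-1125) = (¾ - 1 - ¼*(-1)²*(1 + 2*(-1))²)*(-1125) = (¾ - 1 - ¼*1*(1 - 2)²)*(-1125) = (¾ - 1 - ¼*1*(-1)²)*(-1125) = (¾ - 1 - ¼*1*1)*(-1125) = (¾ - 1 - ¼)*(-1125) = -½*(-1125) = 1125/2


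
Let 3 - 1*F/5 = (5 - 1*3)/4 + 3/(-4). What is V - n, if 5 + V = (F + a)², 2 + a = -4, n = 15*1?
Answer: 1361/16 ≈ 85.063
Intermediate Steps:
F = 65/4 (F = 15 - 5*((5 - 1*3)/4 + 3/(-4)) = 15 - 5*((5 - 3)*(¼) + 3*(-¼)) = 15 - 5*(2*(¼) - ¾) = 15 - 5*(½ - ¾) = 15 - 5*(-¼) = 15 + 5/4 = 65/4 ≈ 16.250)
n = 15
a = -6 (a = -2 - 4 = -6)
V = 1601/16 (V = -5 + (65/4 - 6)² = -5 + (41/4)² = -5 + 1681/16 = 1601/16 ≈ 100.06)
V - n = 1601/16 - 1*15 = 1601/16 - 15 = 1361/16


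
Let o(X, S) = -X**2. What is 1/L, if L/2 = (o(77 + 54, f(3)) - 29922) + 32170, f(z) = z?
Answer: -1/29826 ≈ -3.3528e-5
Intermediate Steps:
L = -29826 (L = 2*((-(77 + 54)**2 - 29922) + 32170) = 2*((-1*131**2 - 29922) + 32170) = 2*((-1*17161 - 29922) + 32170) = 2*((-17161 - 29922) + 32170) = 2*(-47083 + 32170) = 2*(-14913) = -29826)
1/L = 1/(-29826) = -1/29826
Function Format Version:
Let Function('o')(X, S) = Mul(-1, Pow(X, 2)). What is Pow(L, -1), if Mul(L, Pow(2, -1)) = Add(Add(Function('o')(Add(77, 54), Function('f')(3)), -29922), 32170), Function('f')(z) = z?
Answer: Rational(-1, 29826) ≈ -3.3528e-5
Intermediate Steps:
L = -29826 (L = Mul(2, Add(Add(Mul(-1, Pow(Add(77, 54), 2)), -29922), 32170)) = Mul(2, Add(Add(Mul(-1, Pow(131, 2)), -29922), 32170)) = Mul(2, Add(Add(Mul(-1, 17161), -29922), 32170)) = Mul(2, Add(Add(-17161, -29922), 32170)) = Mul(2, Add(-47083, 32170)) = Mul(2, -14913) = -29826)
Pow(L, -1) = Pow(-29826, -1) = Rational(-1, 29826)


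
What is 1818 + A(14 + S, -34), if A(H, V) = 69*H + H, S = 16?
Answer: 3918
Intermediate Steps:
A(H, V) = 70*H
1818 + A(14 + S, -34) = 1818 + 70*(14 + 16) = 1818 + 70*30 = 1818 + 2100 = 3918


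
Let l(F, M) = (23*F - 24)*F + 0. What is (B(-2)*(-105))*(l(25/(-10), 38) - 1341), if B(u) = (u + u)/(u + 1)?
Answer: 477645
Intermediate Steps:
B(u) = 2*u/(1 + u) (B(u) = (2*u)/(1 + u) = 2*u/(1 + u))
l(F, M) = F*(-24 + 23*F) (l(F, M) = (-24 + 23*F)*F + 0 = F*(-24 + 23*F) + 0 = F*(-24 + 23*F))
(B(-2)*(-105))*(l(25/(-10), 38) - 1341) = ((2*(-2)/(1 - 2))*(-105))*((25/(-10))*(-24 + 23*(25/(-10))) - 1341) = ((2*(-2)/(-1))*(-105))*((25*(-1/10))*(-24 + 23*(25*(-1/10))) - 1341) = ((2*(-2)*(-1))*(-105))*(-5*(-24 + 23*(-5/2))/2 - 1341) = (4*(-105))*(-5*(-24 - 115/2)/2 - 1341) = -420*(-5/2*(-163/2) - 1341) = -420*(815/4 - 1341) = -420*(-4549/4) = 477645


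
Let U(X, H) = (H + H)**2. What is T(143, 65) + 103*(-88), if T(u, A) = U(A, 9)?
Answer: -8740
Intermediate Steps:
U(X, H) = 4*H**2 (U(X, H) = (2*H)**2 = 4*H**2)
T(u, A) = 324 (T(u, A) = 4*9**2 = 4*81 = 324)
T(143, 65) + 103*(-88) = 324 + 103*(-88) = 324 - 9064 = -8740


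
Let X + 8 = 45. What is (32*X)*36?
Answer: 42624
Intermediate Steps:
X = 37 (X = -8 + 45 = 37)
(32*X)*36 = (32*37)*36 = 1184*36 = 42624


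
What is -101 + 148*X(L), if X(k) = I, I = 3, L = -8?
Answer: 343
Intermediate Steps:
X(k) = 3
-101 + 148*X(L) = -101 + 148*3 = -101 + 444 = 343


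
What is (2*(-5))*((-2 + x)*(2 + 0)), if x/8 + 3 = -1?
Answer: 680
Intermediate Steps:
x = -32 (x = -24 + 8*(-1) = -24 - 8 = -32)
(2*(-5))*((-2 + x)*(2 + 0)) = (2*(-5))*((-2 - 32)*(2 + 0)) = -(-340)*2 = -10*(-68) = 680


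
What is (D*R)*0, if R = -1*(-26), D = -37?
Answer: 0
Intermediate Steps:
R = 26
(D*R)*0 = -37*26*0 = -962*0 = 0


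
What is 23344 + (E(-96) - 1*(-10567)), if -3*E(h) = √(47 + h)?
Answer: 33911 - 7*I/3 ≈ 33911.0 - 2.3333*I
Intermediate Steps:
E(h) = -√(47 + h)/3
23344 + (E(-96) - 1*(-10567)) = 23344 + (-√(47 - 96)/3 - 1*(-10567)) = 23344 + (-7*I/3 + 10567) = 23344 + (10567 - 7*I/3) = 33911 - 7*I/3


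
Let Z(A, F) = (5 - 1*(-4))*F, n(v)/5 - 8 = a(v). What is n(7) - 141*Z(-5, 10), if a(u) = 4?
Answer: -12630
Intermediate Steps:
n(v) = 60 (n(v) = 40 + 5*4 = 40 + 20 = 60)
Z(A, F) = 9*F (Z(A, F) = (5 + 4)*F = 9*F)
n(7) - 141*Z(-5, 10) = 60 - 1269*10 = 60 - 141*90 = 60 - 12690 = -12630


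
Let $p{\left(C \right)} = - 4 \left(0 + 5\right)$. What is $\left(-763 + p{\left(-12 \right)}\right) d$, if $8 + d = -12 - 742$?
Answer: $596646$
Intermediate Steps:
$d = -762$ ($d = -8 - 754 = -762$)
$p{\left(C \right)} = -20$ ($p{\left(C \right)} = \left(-4\right) 5 = -20$)
$\left(-763 + p{\left(-12 \right)}\right) d = \left(-763 - 20\right) \left(-762\right) = \left(-783\right) \left(-762\right) = 596646$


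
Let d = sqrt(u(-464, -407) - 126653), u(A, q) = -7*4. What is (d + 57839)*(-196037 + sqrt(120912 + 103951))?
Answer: -(57839 + I*sqrt(126681))*(196037 - sqrt(224863)) ≈ -1.1311e+10 - 6.9605e+7*I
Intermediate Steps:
u(A, q) = -28
d = I*sqrt(126681) (d = sqrt(-28 - 126653) = sqrt(-126681) = I*sqrt(126681) ≈ 355.92*I)
(d + 57839)*(-196037 + sqrt(120912 + 103951)) = (I*sqrt(126681) + 57839)*(-196037 + sqrt(120912 + 103951)) = (57839 + I*sqrt(126681))*(-196037 + sqrt(224863)) = (-196037 + sqrt(224863))*(57839 + I*sqrt(126681))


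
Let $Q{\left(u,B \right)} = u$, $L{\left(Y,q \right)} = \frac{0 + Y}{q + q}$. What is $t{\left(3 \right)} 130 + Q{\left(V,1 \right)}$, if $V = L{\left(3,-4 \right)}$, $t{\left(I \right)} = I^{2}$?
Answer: $\frac{9357}{8} \approx 1169.6$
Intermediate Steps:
$L{\left(Y,q \right)} = \frac{Y}{2 q}$
$V = - \frac{3}{8}$ ($V = \frac{1}{2} \cdot 3 \frac{1}{-4} = \frac{1}{2} \cdot 3 \left(- \frac{1}{4}\right) = - \frac{3}{8} \approx -0.375$)
$t{\left(3 \right)} 130 + Q{\left(V,1 \right)} = 3^{2} \cdot 130 - \frac{3}{8} = 9 \cdot 130 - \frac{3}{8} = 1170 - \frac{3}{8} = \frac{9357}{8}$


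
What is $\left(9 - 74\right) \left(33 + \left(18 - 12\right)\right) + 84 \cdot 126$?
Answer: $8049$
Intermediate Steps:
$\left(9 - 74\right) \left(33 + \left(18 - 12\right)\right) + 84 \cdot 126 = - 65 \left(33 + 6\right) + 10584 = \left(-65\right) 39 + 10584 = -2535 + 10584 = 8049$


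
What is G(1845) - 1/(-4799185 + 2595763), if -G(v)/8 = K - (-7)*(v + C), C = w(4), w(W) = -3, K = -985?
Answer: -209924420783/2203422 ≈ -95272.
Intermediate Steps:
C = -3
G(v) = 8048 - 56*v (G(v) = -8*(-985 - (-7)*(v - 3)) = -8*(-985 - (-7)*(-3 + v)) = -8*(-985 - (21 - 7*v)) = -8*(-985 + (-21 + 7*v)) = -8*(-1006 + 7*v) = 8048 - 56*v)
G(1845) - 1/(-4799185 + 2595763) = (8048 - 56*1845) - 1/(-4799185 + 2595763) = (8048 - 103320) - 1/(-2203422) = -95272 - 1*(-1/2203422) = -95272 + 1/2203422 = -209924420783/2203422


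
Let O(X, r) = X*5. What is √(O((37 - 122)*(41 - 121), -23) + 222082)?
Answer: √256082 ≈ 506.05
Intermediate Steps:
O(X, r) = 5*X
√(O((37 - 122)*(41 - 121), -23) + 222082) = √(5*((37 - 122)*(41 - 121)) + 222082) = √(5*(-85*(-80)) + 222082) = √(5*6800 + 222082) = √(34000 + 222082) = √256082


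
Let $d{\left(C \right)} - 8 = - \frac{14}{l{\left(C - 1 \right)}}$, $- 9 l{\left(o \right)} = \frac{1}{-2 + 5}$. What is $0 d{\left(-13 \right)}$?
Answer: $0$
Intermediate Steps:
$l{\left(o \right)} = - \frac{1}{27}$ ($l{\left(o \right)} = - \frac{1}{9 \left(-2 + 5\right)} = - \frac{1}{9 \cdot 3} = \left(- \frac{1}{9}\right) \frac{1}{3} = - \frac{1}{27}$)
$d{\left(C \right)} = 386$ ($d{\left(C \right)} = 8 - \frac{14}{- \frac{1}{27}} = 8 - -378 = 8 + 378 = 386$)
$0 d{\left(-13 \right)} = 0 \cdot 386 = 0$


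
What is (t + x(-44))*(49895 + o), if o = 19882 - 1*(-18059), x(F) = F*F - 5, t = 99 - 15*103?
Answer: 42600460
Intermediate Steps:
t = -1446 (t = 99 - 1545 = -1446)
x(F) = -5 + F**2 (x(F) = F**2 - 5 = -5 + F**2)
o = 37941 (o = 19882 + 18059 = 37941)
(t + x(-44))*(49895 + o) = (-1446 + (-5 + (-44)**2))*(49895 + 37941) = (-1446 + (-5 + 1936))*87836 = (-1446 + 1931)*87836 = 485*87836 = 42600460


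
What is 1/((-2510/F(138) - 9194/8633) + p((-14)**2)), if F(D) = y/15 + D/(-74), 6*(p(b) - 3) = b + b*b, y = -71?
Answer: 47421069/323301447578 ≈ 0.00014668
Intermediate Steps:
p(b) = 3 + b/6 + b**2/6 (p(b) = 3 + (b + b*b)/6 = 3 + (b + b**2)/6 = 3 + (b/6 + b**2/6) = 3 + b/6 + b**2/6)
F(D) = -71/15 - D/74 (F(D) = -71/15 + D/(-74) = -71*1/15 + D*(-1/74) = -71/15 - D/74)
1/((-2510/F(138) - 9194/8633) + p((-14)**2)) = 1/((-2510/(-71/15 - 1/74*138) - 9194/8633) + (3 + (1/6)*(-14)**2 + ((-14)**2)**2/6)) = 1/((-2510/(-71/15 - 69/37) - 9194*1/8633) + (3 + (1/6)*196 + (1/6)*196**2)) = 1/((-2510/(-3662/555) - 9194/8633) + (3 + 98/3 + (1/6)*38416)) = 1/((-2510*(-555/3662) - 9194/8633) + (3 + 98/3 + 19208/3)) = 1/((696525/1831 - 9194/8633) + 19315/3) = 1/(5996266111/15807023 + 19315/3) = 1/(323301447578/47421069) = 47421069/323301447578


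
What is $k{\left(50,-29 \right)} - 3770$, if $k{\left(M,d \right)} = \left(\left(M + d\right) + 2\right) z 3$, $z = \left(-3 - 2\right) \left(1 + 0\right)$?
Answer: $-4115$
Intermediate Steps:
$z = -5$ ($z = \left(-5\right) 1 = -5$)
$k{\left(M,d \right)} = -30 - 15 M - 15 d$ ($k{\left(M,d \right)} = \left(\left(M + d\right) + 2\right) \left(-5\right) 3 = \left(2 + M + d\right) \left(-5\right) 3 = \left(-10 - 5 M - 5 d\right) 3 = -30 - 15 M - 15 d$)
$k{\left(50,-29 \right)} - 3770 = \left(-30 - 750 - -435\right) - 3770 = \left(-30 - 750 + 435\right) - 3770 = -345 - 3770 = -4115$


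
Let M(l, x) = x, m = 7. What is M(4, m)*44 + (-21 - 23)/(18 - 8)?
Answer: 1518/5 ≈ 303.60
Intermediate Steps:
M(4, m)*44 + (-21 - 23)/(18 - 8) = 7*44 + (-21 - 23)/(18 - 8) = 308 - 44/10 = 308 - 44*1/10 = 308 - 22/5 = 1518/5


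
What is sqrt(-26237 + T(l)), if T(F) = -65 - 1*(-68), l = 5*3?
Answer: I*sqrt(26234) ≈ 161.97*I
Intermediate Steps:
l = 15
T(F) = 3 (T(F) = -65 + 68 = 3)
sqrt(-26237 + T(l)) = sqrt(-26237 + 3) = sqrt(-26234) = I*sqrt(26234)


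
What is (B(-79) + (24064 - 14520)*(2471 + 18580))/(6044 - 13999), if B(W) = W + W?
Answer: -200910586/7955 ≈ -25256.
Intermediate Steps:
B(W) = 2*W
(B(-79) + (24064 - 14520)*(2471 + 18580))/(6044 - 13999) = (2*(-79) + (24064 - 14520)*(2471 + 18580))/(6044 - 13999) = (-158 + 9544*21051)/(-7955) = (-158 + 200910744)*(-1/7955) = 200910586*(-1/7955) = -200910586/7955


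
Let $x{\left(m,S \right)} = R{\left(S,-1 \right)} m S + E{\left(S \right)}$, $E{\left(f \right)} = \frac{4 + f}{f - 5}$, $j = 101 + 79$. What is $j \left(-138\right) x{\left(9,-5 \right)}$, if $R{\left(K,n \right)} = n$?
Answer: $-1120284$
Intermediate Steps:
$j = 180$
$E{\left(f \right)} = \frac{4 + f}{-5 + f}$
$x{\left(m,S \right)} = \frac{4 + S}{-5 + S} - S m$ ($x{\left(m,S \right)} = - m S + \frac{4 + S}{-5 + S} = - S m + \frac{4 + S}{-5 + S} = \frac{4 + S}{-5 + S} - S m$)
$j \left(-138\right) x{\left(9,-5 \right)} = 180 \left(-138\right) \frac{4 - 5 - \left(-5\right) 9 \left(-5 - 5\right)}{-5 - 5} = - 24840 \frac{4 - 5 - \left(-5\right) 9 \left(-10\right)}{-10} = - 24840 \left(- \frac{4 - 5 - 450}{10}\right) = - 24840 \left(\left(- \frac{1}{10}\right) \left(-451\right)\right) = \left(-24840\right) \frac{451}{10} = -1120284$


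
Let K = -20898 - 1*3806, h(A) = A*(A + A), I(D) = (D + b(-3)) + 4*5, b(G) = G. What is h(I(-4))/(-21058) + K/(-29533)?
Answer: 255117339/310952957 ≈ 0.82044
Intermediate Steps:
I(D) = 17 + D (I(D) = (D - 3) + 4*5 = (-3 + D) + 20 = 17 + D)
h(A) = 2*A² (h(A) = A*(2*A) = 2*A²)
K = -24704 (K = -20898 - 3806 = -24704)
h(I(-4))/(-21058) + K/(-29533) = (2*(17 - 4)²)/(-21058) - 24704/(-29533) = (2*13²)*(-1/21058) - 24704*(-1/29533) = (2*169)*(-1/21058) + 24704/29533 = 338*(-1/21058) + 24704/29533 = -169/10529 + 24704/29533 = 255117339/310952957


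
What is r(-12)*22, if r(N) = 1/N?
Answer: -11/6 ≈ -1.8333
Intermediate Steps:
r(-12)*22 = 22/(-12) = -1/12*22 = -11/6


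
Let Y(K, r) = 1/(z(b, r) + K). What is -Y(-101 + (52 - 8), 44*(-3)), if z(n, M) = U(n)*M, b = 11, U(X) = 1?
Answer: 1/189 ≈ 0.0052910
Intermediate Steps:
z(n, M) = M (z(n, M) = 1*M = M)
Y(K, r) = 1/(K + r) (Y(K, r) = 1/(r + K) = 1/(K + r))
-Y(-101 + (52 - 8), 44*(-3)) = -1/((-101 + (52 - 8)) + 44*(-3)) = -1/((-101 + 44) - 132) = -1/(-57 - 132) = -1/(-189) = -1*(-1/189) = 1/189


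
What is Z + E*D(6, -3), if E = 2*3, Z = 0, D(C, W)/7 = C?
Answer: 252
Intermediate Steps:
D(C, W) = 7*C
E = 6
Z + E*D(6, -3) = 0 + 6*(7*6) = 0 + 6*42 = 0 + 252 = 252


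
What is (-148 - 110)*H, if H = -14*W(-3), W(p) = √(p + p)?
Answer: 3612*I*√6 ≈ 8847.6*I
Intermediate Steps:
W(p) = √2*√p (W(p) = √(2*p) = √2*√p)
H = -14*I*√6 (H = -14*√2*√(-3) = -14*√2*I*√3 = -14*I*√6 ≈ -34.293*I)
(-148 - 110)*H = (-148 - 110)*(-14*I*√6) = -(-3612)*I*√6 = 3612*I*√6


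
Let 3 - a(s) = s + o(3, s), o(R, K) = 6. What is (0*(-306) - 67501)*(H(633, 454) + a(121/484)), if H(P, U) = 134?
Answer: -35303023/4 ≈ -8.8258e+6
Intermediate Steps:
a(s) = -3 - s (a(s) = 3 - (s + 6) = 3 - (6 + s) = 3 + (-6 - s) = -3 - s)
(0*(-306) - 67501)*(H(633, 454) + a(121/484)) = (0*(-306) - 67501)*(134 + (-3 - 121/484)) = (0 - 67501)*(134 + (-3 - 121/484)) = -67501*(134 + (-3 - 1*¼)) = -67501*(134 + (-3 - ¼)) = -67501*(134 - 13/4) = -67501*523/4 = -35303023/4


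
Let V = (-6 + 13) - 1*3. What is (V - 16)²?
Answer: 144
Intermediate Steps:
V = 4 (V = 7 - 3 = 4)
(V - 16)² = (4 - 16)² = (-12)² = 144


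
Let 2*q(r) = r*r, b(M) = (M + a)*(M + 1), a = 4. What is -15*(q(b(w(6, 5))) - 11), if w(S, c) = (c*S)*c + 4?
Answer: -4498200585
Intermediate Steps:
w(S, c) = 4 + S*c² (w(S, c) = (S*c)*c + 4 = S*c² + 4 = 4 + S*c²)
b(M) = (1 + M)*(4 + M) (b(M) = (M + 4)*(M + 1) = (4 + M)*(1 + M) = (1 + M)*(4 + M))
q(r) = r²/2 (q(r) = (r*r)/2 = r²/2)
-15*(q(b(w(6, 5))) - 11) = -15*((4 + (4 + 6*5²)² + 5*(4 + 6*5²))²/2 - 11) = -15*((4 + (4 + 6*25)² + 5*(4 + 6*25))²/2 - 11) = -15*((4 + (4 + 150)² + 5*(4 + 150))²/2 - 11) = -15*((4 + 154² + 5*154)²/2 - 11) = -15*((4 + 23716 + 770)²/2 - 11) = -15*((½)*24490² - 11) = -15*((½)*599760100 - 11) = -15*(299880050 - 11) = -15*299880039 = -4498200585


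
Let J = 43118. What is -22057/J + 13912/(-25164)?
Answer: -288724991/271255338 ≈ -1.0644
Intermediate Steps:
-22057/J + 13912/(-25164) = -22057/43118 + 13912/(-25164) = -22057*1/43118 + 13912*(-1/25164) = -22057/43118 - 3478/6291 = -288724991/271255338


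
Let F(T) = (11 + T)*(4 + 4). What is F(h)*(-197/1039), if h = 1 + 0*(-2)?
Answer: -18912/1039 ≈ -18.202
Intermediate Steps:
h = 1 (h = 1 + 0 = 1)
F(T) = 88 + 8*T (F(T) = (11 + T)*8 = 88 + 8*T)
F(h)*(-197/1039) = (88 + 8*1)*(-197/1039) = (88 + 8)*(-197*1/1039) = 96*(-197/1039) = -18912/1039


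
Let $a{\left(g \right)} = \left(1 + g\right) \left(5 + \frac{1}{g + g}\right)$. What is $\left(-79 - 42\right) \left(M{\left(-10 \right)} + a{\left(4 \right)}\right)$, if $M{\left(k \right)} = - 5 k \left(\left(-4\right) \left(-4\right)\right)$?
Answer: $- \frac{799205}{8} \approx -99901.0$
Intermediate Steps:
$M{\left(k \right)} = - 80 k$ ($M{\left(k \right)} = - 5 k 16 = - 80 k$)
$a{\left(g \right)} = \left(1 + g\right) \left(5 + \frac{1}{2 g}\right)$
$\left(-79 - 42\right) \left(M{\left(-10 \right)} + a{\left(4 \right)}\right) = \left(-79 - 42\right) \left(\left(-80\right) \left(-10\right) + \frac{1 + 4 \left(11 + 10 \cdot 4\right)}{2 \cdot 4}\right) = \left(-79 - 42\right) \left(800 + \frac{1}{2} \cdot \frac{1}{4} \left(1 + 4 \left(11 + 40\right)\right)\right) = - 121 \left(800 + \frac{1}{2} \cdot \frac{1}{4} \left(1 + 4 \cdot 51\right)\right) = - 121 \left(800 + \frac{1}{2} \cdot \frac{1}{4} \left(1 + 204\right)\right) = - 121 \left(800 + \frac{1}{2} \cdot \frac{1}{4} \cdot 205\right) = - 121 \left(800 + \frac{205}{8}\right) = \left(-121\right) \frac{6605}{8} = - \frac{799205}{8}$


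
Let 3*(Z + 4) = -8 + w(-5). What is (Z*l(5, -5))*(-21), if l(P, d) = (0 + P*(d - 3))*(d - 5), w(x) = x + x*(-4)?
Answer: 14000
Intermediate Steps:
w(x) = -3*x (w(x) = x - 4*x = -3*x)
l(P, d) = P*(-5 + d)*(-3 + d) (l(P, d) = (0 + P*(-3 + d))*(-5 + d) = (P*(-3 + d))*(-5 + d) = P*(-5 + d)*(-3 + d))
Z = -5/3 (Z = -4 + (-8 - 3*(-5))/3 = -4 + (-8 + 15)/3 = -4 + (⅓)*7 = -4 + 7/3 = -5/3 ≈ -1.6667)
(Z*l(5, -5))*(-21) = -25*(15 + (-5)² - 8*(-5))/3*(-21) = -25*(15 + 25 + 40)/3*(-21) = -25*80/3*(-21) = -5/3*400*(-21) = -2000/3*(-21) = 14000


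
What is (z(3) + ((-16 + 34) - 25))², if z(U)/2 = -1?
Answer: 81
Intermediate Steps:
z(U) = -2 (z(U) = 2*(-1) = -2)
(z(3) + ((-16 + 34) - 25))² = (-2 + ((-16 + 34) - 25))² = (-2 + (18 - 25))² = (-2 - 7)² = (-9)² = 81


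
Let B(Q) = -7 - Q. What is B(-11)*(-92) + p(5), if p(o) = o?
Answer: -363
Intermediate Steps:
B(-11)*(-92) + p(5) = (-7 - 1*(-11))*(-92) + 5 = (-7 + 11)*(-92) + 5 = 4*(-92) + 5 = -368 + 5 = -363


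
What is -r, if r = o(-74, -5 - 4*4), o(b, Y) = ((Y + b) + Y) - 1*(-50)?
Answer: 66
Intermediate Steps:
o(b, Y) = 50 + b + 2*Y (o(b, Y) = (b + 2*Y) + 50 = 50 + b + 2*Y)
r = -66 (r = 50 - 74 + 2*(-5 - 4*4) = 50 - 74 + 2*(-5 - 16) = 50 - 74 + 2*(-21) = 50 - 74 - 42 = -66)
-r = -1*(-66) = 66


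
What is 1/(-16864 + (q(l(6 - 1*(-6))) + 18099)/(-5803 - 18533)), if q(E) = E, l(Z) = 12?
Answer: -8112/136806805 ≈ -5.9295e-5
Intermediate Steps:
1/(-16864 + (q(l(6 - 1*(-6))) + 18099)/(-5803 - 18533)) = 1/(-16864 + (12 + 18099)/(-5803 - 18533)) = 1/(-16864 + 18111/(-24336)) = 1/(-16864 + 18111*(-1/24336)) = 1/(-16864 - 6037/8112) = 1/(-136806805/8112) = -8112/136806805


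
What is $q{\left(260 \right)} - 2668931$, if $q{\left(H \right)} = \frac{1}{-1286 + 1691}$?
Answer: $- \frac{1080917054}{405} \approx -2.6689 \cdot 10^{6}$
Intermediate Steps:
$q{\left(H \right)} = \frac{1}{405}$
$q{\left(260 \right)} - 2668931 = \frac{1}{405} - 2668931 = - \frac{1080917054}{405}$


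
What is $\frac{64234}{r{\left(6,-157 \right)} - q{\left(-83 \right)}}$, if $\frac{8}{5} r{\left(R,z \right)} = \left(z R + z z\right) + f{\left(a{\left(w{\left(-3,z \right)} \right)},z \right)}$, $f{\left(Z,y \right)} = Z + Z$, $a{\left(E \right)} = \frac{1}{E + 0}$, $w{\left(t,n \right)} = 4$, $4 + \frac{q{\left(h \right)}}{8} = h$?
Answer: $\frac{1027744}{248211} \approx 4.1406$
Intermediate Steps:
$q{\left(h \right)} = -32 + 8 h$
$a{\left(E \right)} = \frac{1}{E}$
$f{\left(Z,y \right)} = 2 Z$
$r{\left(R,z \right)} = \frac{5}{16} + \frac{5 z^{2}}{8} + \frac{5 R z}{8}$ ($r{\left(R,z \right)} = \frac{5 \left(\left(z R + z z\right) + \frac{2}{4}\right)}{8} = \frac{5 \left(\left(R z + z^{2}\right) + 2 \cdot \frac{1}{4}\right)}{8} = \frac{5 \left(\left(z^{2} + R z\right) + \frac{1}{2}\right)}{8} = \frac{5 \left(\frac{1}{2} + z^{2} + R z\right)}{8} = \frac{5}{16} + \frac{5 z^{2}}{8} + \frac{5 R z}{8}$)
$\frac{64234}{r{\left(6,-157 \right)} - q{\left(-83 \right)}} = \frac{64234}{\left(\frac{5}{16} + \frac{5 \left(-157\right)^{2}}{8} + \frac{5}{8} \cdot 6 \left(-157\right)\right) - \left(-32 + 8 \left(-83\right)\right)} = \frac{64234}{\left(\frac{5}{16} + \frac{5}{8} \cdot 24649 - \frac{2355}{4}\right) - \left(-32 - 664\right)} = \frac{64234}{\left(\frac{5}{16} + \frac{123245}{8} - \frac{2355}{4}\right) - -696} = \frac{64234}{\frac{237075}{16} + 696} = \frac{64234}{\frac{248211}{16}} = 64234 \cdot \frac{16}{248211} = \frac{1027744}{248211}$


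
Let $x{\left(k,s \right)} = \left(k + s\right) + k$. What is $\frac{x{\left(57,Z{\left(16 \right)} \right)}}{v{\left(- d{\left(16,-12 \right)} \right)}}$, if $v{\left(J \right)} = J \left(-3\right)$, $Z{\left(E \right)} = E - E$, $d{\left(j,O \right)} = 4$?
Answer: $\frac{19}{2} \approx 9.5$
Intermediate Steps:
$Z{\left(E \right)} = 0$
$x{\left(k,s \right)} = s + 2 k$
$v{\left(J \right)} = - 3 J$
$\frac{x{\left(57,Z{\left(16 \right)} \right)}}{v{\left(- d{\left(16,-12 \right)} \right)}} = \frac{0 + 2 \cdot 57}{\left(-3\right) \left(\left(-1\right) 4\right)} = \frac{0 + 114}{\left(-3\right) \left(-4\right)} = \frac{114}{12} = 114 \cdot \frac{1}{12} = \frac{19}{2}$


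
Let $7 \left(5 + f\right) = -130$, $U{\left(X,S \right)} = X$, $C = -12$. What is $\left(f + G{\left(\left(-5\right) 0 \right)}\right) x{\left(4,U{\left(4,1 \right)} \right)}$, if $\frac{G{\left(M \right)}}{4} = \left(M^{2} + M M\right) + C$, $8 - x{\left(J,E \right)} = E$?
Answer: $- \frac{2004}{7} \approx -286.29$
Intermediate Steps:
$x{\left(J,E \right)} = 8 - E$
$G{\left(M \right)} = -48 + 8 M^{2}$ ($G{\left(M \right)} = 4 \left(\left(M^{2} + M M\right) - 12\right) = 4 \left(\left(M^{2} + M^{2}\right) - 12\right) = 4 \left(2 M^{2} - 12\right) = 4 \left(-12 + 2 M^{2}\right) = -48 + 8 M^{2}$)
$f = - \frac{165}{7}$ ($f = -5 + \frac{1}{7} \left(-130\right) = -5 - \frac{130}{7} = - \frac{165}{7} \approx -23.571$)
$\left(f + G{\left(\left(-5\right) 0 \right)}\right) x{\left(4,U{\left(4,1 \right)} \right)} = \left(- \frac{165}{7} - \left(48 - 8 \left(\left(-5\right) 0\right)^{2}\right)\right) \left(8 - 4\right) = \left(- \frac{165}{7} - \left(48 - 8 \cdot 0^{2}\right)\right) \left(8 - 4\right) = \left(- \frac{165}{7} + \left(-48 + 8 \cdot 0\right)\right) 4 = \left(- \frac{165}{7} + \left(-48 + 0\right)\right) 4 = \left(- \frac{165}{7} - 48\right) 4 = \left(- \frac{501}{7}\right) 4 = - \frac{2004}{7}$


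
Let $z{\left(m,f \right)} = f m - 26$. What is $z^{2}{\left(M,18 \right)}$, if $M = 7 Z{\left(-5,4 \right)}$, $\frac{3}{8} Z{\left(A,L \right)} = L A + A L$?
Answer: $181333156$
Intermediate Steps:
$Z{\left(A,L \right)} = \frac{16 A L}{3}$ ($Z{\left(A,L \right)} = \frac{8 \left(L A + A L\right)}{3} = \frac{8 \left(A L + A L\right)}{3} = \frac{8 \cdot 2 A L}{3} = \frac{16 A L}{3}$)
$M = - \frac{2240}{3}$ ($M = 7 \cdot \frac{16}{3} \left(-5\right) 4 = 7 \left(- \frac{320}{3}\right) = - \frac{2240}{3} \approx -746.67$)
$z{\left(m,f \right)} = -26 + f m$
$z^{2}{\left(M,18 \right)} = \left(-26 + 18 \left(- \frac{2240}{3}\right)\right)^{2} = \left(-26 - 13440\right)^{2} = \left(-13466\right)^{2} = 181333156$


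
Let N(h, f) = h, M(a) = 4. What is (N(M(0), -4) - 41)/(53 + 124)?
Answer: -37/177 ≈ -0.20904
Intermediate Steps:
(N(M(0), -4) - 41)/(53 + 124) = (4 - 41)/(53 + 124) = -37/177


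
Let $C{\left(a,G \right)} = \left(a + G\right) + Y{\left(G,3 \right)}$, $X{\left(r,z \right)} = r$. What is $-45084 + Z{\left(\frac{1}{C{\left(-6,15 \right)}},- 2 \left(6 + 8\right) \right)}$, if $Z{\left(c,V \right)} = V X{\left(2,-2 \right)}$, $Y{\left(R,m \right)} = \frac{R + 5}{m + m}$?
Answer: $-45140$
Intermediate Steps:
$Y{\left(R,m \right)} = \frac{5 + R}{2 m}$
$C{\left(a,G \right)} = \frac{5}{6} + a + \frac{7 G}{6}$ ($C{\left(a,G \right)} = \left(a + G\right) + \frac{5 + G}{2 \cdot 3} = \left(G + a\right) + \frac{1}{2} \cdot \frac{1}{3} \left(5 + G\right) = \left(G + a\right) + \left(\frac{5}{6} + \frac{G}{6}\right) = \frac{5}{6} + a + \frac{7 G}{6}$)
$Z{\left(c,V \right)} = 2 V$ ($Z{\left(c,V \right)} = V 2 = 2 V$)
$-45084 + Z{\left(\frac{1}{C{\left(-6,15 \right)}},- 2 \left(6 + 8\right) \right)} = -45084 + 2 \left(- 2 \left(6 + 8\right)\right) = -45084 + 2 \left(\left(-2\right) 14\right) = -45084 + 2 \left(-28\right) = -45084 - 56 = -45140$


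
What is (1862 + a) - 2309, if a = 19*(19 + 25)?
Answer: 389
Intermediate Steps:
a = 836 (a = 19*44 = 836)
(1862 + a) - 2309 = (1862 + 836) - 2309 = 2698 - 2309 = 389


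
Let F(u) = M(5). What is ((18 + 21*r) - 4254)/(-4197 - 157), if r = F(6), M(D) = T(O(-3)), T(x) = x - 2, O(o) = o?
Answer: 4341/4354 ≈ 0.99701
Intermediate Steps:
T(x) = -2 + x
M(D) = -5 (M(D) = -2 - 3 = -5)
F(u) = -5
r = -5
((18 + 21*r) - 4254)/(-4197 - 157) = ((18 + 21*(-5)) - 4254)/(-4197 - 157) = ((18 - 105) - 4254)/(-4354) = (-87 - 4254)*(-1/4354) = -4341*(-1/4354) = 4341/4354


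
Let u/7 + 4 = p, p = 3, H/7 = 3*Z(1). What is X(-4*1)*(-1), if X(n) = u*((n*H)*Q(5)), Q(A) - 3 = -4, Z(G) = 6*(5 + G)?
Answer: 21168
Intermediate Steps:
Z(G) = 30 + 6*G
Q(A) = -1 (Q(A) = 3 - 4 = -1)
H = 756 (H = 7*(3*(30 + 6*1)) = 7*(3*(30 + 6)) = 7*(3*36) = 7*108 = 756)
u = -7 (u = -28 + 7*3 = -28 + 21 = -7)
X(n) = 5292*n (X(n) = -7*n*756*(-1) = -7*756*n*(-1) = -(-5292)*n = 5292*n)
X(-4*1)*(-1) = (5292*(-4*1))*(-1) = (5292*(-4))*(-1) = -21168*(-1) = 21168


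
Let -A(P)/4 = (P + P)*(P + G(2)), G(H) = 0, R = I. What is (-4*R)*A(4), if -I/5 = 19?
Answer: -48640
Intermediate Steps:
I = -95 (I = -5*19 = -95)
R = -95
A(P) = -8*P² (A(P) = -4*(P + P)*(P + 0) = -4*2*P*P = -8*P²)
(-4*R)*A(4) = (-4*(-95))*(-8*4²) = 380*(-8*16) = 380*(-128) = -48640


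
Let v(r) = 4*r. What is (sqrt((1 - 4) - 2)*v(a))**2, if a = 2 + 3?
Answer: -2000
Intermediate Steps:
a = 5
(sqrt((1 - 4) - 2)*v(a))**2 = (sqrt((1 - 4) - 2)*(4*5))**2 = (sqrt(-3 - 2)*20)**2 = (sqrt(-5)*20)**2 = ((I*sqrt(5))*20)**2 = (20*I*sqrt(5))**2 = -2000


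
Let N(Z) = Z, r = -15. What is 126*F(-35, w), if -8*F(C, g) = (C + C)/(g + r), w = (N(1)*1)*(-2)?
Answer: -2205/34 ≈ -64.853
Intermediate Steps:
w = -2 (w = (1*1)*(-2) = 1*(-2) = -2)
F(C, g) = -C/(4*(-15 + g)) (F(C, g) = -(C + C)/(8*(g - 15)) = -2*C/(8*(-15 + g)) = -C/(4*(-15 + g)))
126*F(-35, w) = 126*(-1*(-35)/(-60 + 4*(-2))) = 126*(-1*(-35)/(-60 - 8)) = 126*(-1*(-35)/(-68)) = 126*(-1*(-35)*(-1/68)) = 126*(-35/68) = -2205/34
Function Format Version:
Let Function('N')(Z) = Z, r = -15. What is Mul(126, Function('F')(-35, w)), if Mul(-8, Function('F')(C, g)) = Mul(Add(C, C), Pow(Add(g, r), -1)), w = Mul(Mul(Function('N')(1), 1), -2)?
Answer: Rational(-2205, 34) ≈ -64.853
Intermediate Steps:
w = -2 (w = Mul(Mul(1, 1), -2) = Mul(1, -2) = -2)
Function('F')(C, g) = Mul(Rational(-1, 4), C, Pow(Add(-15, g), -1)) (Function('F')(C, g) = Mul(Rational(-1, 8), Mul(Add(C, C), Pow(Add(g, -15), -1))) = Mul(Rational(-1, 8), Mul(Mul(2, C), Pow(Add(-15, g), -1))) = Mul(Rational(-1, 8), Mul(2, C, Pow(Add(-15, g), -1))) = Mul(Rational(-1, 4), C, Pow(Add(-15, g), -1)))
Mul(126, Function('F')(-35, w)) = Mul(126, Mul(-1, -35, Pow(Add(-60, Mul(4, -2)), -1))) = Mul(126, Mul(-1, -35, Pow(Add(-60, -8), -1))) = Mul(126, Mul(-1, -35, Pow(-68, -1))) = Mul(126, Mul(-1, -35, Rational(-1, 68))) = Mul(126, Rational(-35, 68)) = Rational(-2205, 34)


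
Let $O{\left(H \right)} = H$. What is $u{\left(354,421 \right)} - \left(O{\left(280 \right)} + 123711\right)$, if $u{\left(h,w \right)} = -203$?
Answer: $-124194$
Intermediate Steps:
$u{\left(354,421 \right)} - \left(O{\left(280 \right)} + 123711\right) = -203 - \left(280 + 123711\right) = -203 - 123991 = -124194$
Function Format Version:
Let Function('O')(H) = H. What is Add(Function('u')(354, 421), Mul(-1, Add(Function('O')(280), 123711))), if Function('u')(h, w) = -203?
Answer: -124194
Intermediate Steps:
Add(Function('u')(354, 421), Mul(-1, Add(Function('O')(280), 123711))) = Add(-203, Mul(-1, Add(280, 123711))) = Add(-203, Mul(-1, 123991)) = Add(-203, -123991) = -124194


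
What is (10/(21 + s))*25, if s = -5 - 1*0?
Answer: 125/8 ≈ 15.625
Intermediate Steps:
s = -5 (s = -5 + 0 = -5)
(10/(21 + s))*25 = (10/(21 - 5))*25 = (10/16)*25 = ((1/16)*10)*25 = (5/8)*25 = 125/8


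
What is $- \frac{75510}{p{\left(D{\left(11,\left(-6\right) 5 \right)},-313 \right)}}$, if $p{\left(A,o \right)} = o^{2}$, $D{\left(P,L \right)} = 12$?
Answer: $- \frac{75510}{97969} \approx -0.77075$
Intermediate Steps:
$- \frac{75510}{p{\left(D{\left(11,\left(-6\right) 5 \right)},-313 \right)}} = - \frac{75510}{\left(-313\right)^{2}} = - \frac{75510}{97969}$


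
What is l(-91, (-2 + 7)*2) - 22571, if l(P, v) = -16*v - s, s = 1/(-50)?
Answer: -1136549/50 ≈ -22731.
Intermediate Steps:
s = -1/50 ≈ -0.020000
l(P, v) = 1/50 - 16*v (l(P, v) = -16*v - 1*(-1/50) = -16*v + 1/50 = 1/50 - 16*v)
l(-91, (-2 + 7)*2) - 22571 = (1/50 - 16*(-2 + 7)*2) - 22571 = (1/50 - 80*2) - 22571 = (1/50 - 16*10) - 22571 = (1/50 - 160) - 22571 = -7999/50 - 22571 = -1136549/50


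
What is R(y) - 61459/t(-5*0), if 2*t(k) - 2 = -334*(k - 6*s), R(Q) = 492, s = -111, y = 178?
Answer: 54782191/111221 ≈ 492.55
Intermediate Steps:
t(k) = -111221 - 167*k (t(k) = 1 + (-334*(k - 6*(-111)))/2 = 1 + (-334*(k + 666))/2 = 1 + (-334*(666 + k))/2 = 1 + (-222444 - 334*k)/2 = 1 + (-111222 - 167*k) = -111221 - 167*k)
R(y) - 61459/t(-5*0) = 492 - 61459/(-111221 - (-835)*0) = 492 - 61459/(-111221 - 167*0) = 492 - 61459/(-111221 + 0) = 492 - 61459/(-111221) = 492 - 61459*(-1/111221) = 492 + 61459/111221 = 54782191/111221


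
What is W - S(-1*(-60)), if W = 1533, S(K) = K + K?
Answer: 1413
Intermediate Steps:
S(K) = 2*K
W - S(-1*(-60)) = 1533 - 2*(-1*(-60)) = 1533 - 2*60 = 1533 - 1*120 = 1533 - 120 = 1413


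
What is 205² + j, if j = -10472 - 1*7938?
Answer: 23615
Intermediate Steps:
j = -18410 (j = -10472 - 7938 = -18410)
205² + j = 205² - 18410 = 42025 - 18410 = 23615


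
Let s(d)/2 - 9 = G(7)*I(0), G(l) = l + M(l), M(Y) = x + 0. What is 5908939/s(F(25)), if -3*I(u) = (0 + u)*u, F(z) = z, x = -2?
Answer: 5908939/18 ≈ 3.2827e+5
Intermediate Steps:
M(Y) = -2 (M(Y) = -2 + 0 = -2)
G(l) = -2 + l (G(l) = l - 2 = -2 + l)
I(u) = -u²/3 (I(u) = -(0 + u)*u/3 = -u*u/3 = -u²/3)
s(d) = 18 (s(d) = 18 + 2*((-2 + 7)*(-⅓*0²)) = 18 + 2*(5*(-⅓*0)) = 18 + 2*(5*0) = 18 + 2*0 = 18 + 0 = 18)
5908939/s(F(25)) = 5908939/18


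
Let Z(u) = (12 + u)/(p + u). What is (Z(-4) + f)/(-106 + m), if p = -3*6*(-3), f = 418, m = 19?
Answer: -10454/2175 ≈ -4.8064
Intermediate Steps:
p = 54 (p = -18*(-3) = 54)
Z(u) = (12 + u)/(54 + u)
(Z(-4) + f)/(-106 + m) = ((12 - 4)/(54 - 4) + 418)/(-106 + 19) = (8/50 + 418)/(-87) = ((1/50)*8 + 418)*(-1/87) = (4/25 + 418)*(-1/87) = (10454/25)*(-1/87) = -10454/2175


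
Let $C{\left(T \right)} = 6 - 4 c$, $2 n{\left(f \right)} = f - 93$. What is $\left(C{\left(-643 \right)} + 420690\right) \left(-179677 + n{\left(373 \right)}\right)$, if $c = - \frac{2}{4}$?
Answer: $-75530856826$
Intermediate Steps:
$c = - \frac{1}{2}$ ($c = \left(-2\right) \frac{1}{4} = - \frac{1}{2} \approx -0.5$)
$n{\left(f \right)} = - \frac{93}{2} + \frac{f}{2}$ ($n{\left(f \right)} = \frac{f - 93}{2} = \frac{-93 + f}{2} = - \frac{93}{2} + \frac{f}{2}$)
$C{\left(T \right)} = 8$ ($C{\left(T \right)} = 6 - -2 = 6 + 2 = 8$)
$\left(C{\left(-643 \right)} + 420690\right) \left(-179677 + n{\left(373 \right)}\right) = \left(8 + 420690\right) \left(-179677 + \left(- \frac{93}{2} + \frac{1}{2} \cdot 373\right)\right) = 420698 \left(-179677 + \left(- \frac{93}{2} + \frac{373}{2}\right)\right) = 420698 \left(-179677 + 140\right) = 420698 \left(-179537\right) = -75530856826$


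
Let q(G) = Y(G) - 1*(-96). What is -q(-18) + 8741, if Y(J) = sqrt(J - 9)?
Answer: 8645 - 3*I*sqrt(3) ≈ 8645.0 - 5.1962*I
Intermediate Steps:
Y(J) = sqrt(-9 + J)
q(G) = 96 + sqrt(-9 + G) (q(G) = sqrt(-9 + G) - 1*(-96) = sqrt(-9 + G) + 96 = 96 + sqrt(-9 + G))
-q(-18) + 8741 = -(96 + sqrt(-9 - 18)) + 8741 = -(96 + sqrt(-27)) + 8741 = -(96 + 3*I*sqrt(3)) + 8741 = (-96 - 3*I*sqrt(3)) + 8741 = 8645 - 3*I*sqrt(3)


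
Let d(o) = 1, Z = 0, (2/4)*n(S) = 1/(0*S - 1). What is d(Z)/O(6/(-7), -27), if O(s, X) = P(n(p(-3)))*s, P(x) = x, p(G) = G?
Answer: 7/12 ≈ 0.58333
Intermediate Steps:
n(S) = -2 (n(S) = 2/(0*S - 1) = 2/(0 - 1) = 2/(-1) = 2*(-1) = -2)
O(s, X) = -2*s
d(Z)/O(6/(-7), -27) = 1/(-12/(-7)) = 1/(-12*(-1)/7) = 1/(-2*(-6/7)) = 1/(12/7) = 1*(7/12) = 7/12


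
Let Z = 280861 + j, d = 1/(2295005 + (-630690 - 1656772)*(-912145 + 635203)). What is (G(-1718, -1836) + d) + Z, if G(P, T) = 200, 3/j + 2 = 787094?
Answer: 46714221581338170677209/166206700967778076 ≈ 2.8106e+5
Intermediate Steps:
j = 1/262364 (j = 3/(-2 + 787094) = 3/787092 = 3*(1/787092) = 1/262364 ≈ 3.8115e-6)
d = 1/633496596209 (d = 1/(2295005 - 2287462*(-276942)) = 1/(2295005 + 633494301204) = 1/633496596209 ≈ 1.5785e-12)
Z = 73687815405/262364 (Z = 280861 + 1/262364 = 73687815405/262364 ≈ 2.8086e+5)
(G(-1718, -1836) + d) + Z = (200 + 1/633496596209) + 73687815405/262364 = 126699319241801/633496596209 + 73687815405/262364 = 46714221581338170677209/166206700967778076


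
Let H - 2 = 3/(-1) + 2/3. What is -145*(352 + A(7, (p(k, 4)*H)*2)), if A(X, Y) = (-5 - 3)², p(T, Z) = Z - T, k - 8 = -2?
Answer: -60320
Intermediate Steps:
k = 6 (k = 8 - 2 = 6)
H = -⅓ (H = 2 + (3/(-1) + 2/3) = 2 + (3*(-1) + 2*(⅓)) = 2 + (-3 + ⅔) = 2 - 7/3 = -⅓ ≈ -0.33333)
A(X, Y) = 64 (A(X, Y) = (-8)² = 64)
-145*(352 + A(7, (p(k, 4)*H)*2)) = -145*(352 + 64) = -145*416 = -60320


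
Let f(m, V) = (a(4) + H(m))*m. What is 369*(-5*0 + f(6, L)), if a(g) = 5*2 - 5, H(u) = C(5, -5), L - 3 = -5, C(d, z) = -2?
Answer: 6642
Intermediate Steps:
L = -2 (L = 3 - 5 = -2)
H(u) = -2
a(g) = 5 (a(g) = 10 - 5 = 5)
f(m, V) = 3*m (f(m, V) = (5 - 2)*m = 3*m)
369*(-5*0 + f(6, L)) = 369*(-5*0 + 3*6) = 369*(0 + 18) = 369*18 = 6642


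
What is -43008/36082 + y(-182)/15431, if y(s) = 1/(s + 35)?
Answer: -48778766969/40923428637 ≈ -1.1920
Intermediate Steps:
y(s) = 1/(35 + s)
-43008/36082 + y(-182)/15431 = -43008/36082 + 1/((35 - 182)*15431) = -43008*1/36082 + (1/15431)/(-147) = -21504/18041 - 1/147*1/15431 = -21504/18041 - 1/2268357 = -48778766969/40923428637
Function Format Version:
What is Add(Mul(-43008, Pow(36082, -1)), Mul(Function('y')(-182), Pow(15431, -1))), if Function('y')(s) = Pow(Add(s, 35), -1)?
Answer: Rational(-48778766969, 40923428637) ≈ -1.1920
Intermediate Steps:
Function('y')(s) = Pow(Add(35, s), -1)
Add(Mul(-43008, Pow(36082, -1)), Mul(Function('y')(-182), Pow(15431, -1))) = Add(Mul(-43008, Pow(36082, -1)), Mul(Pow(Add(35, -182), -1), Pow(15431, -1))) = Add(Mul(-43008, Rational(1, 36082)), Mul(Pow(-147, -1), Rational(1, 15431))) = Add(Rational(-21504, 18041), Mul(Rational(-1, 147), Rational(1, 15431))) = Add(Rational(-21504, 18041), Rational(-1, 2268357)) = Rational(-48778766969, 40923428637)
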